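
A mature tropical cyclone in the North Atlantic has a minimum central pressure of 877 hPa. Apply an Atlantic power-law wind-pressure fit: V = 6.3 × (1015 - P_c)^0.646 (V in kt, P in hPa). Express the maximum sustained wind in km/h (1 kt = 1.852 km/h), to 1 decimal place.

ΔP = 1015 − 877 = 138 hPa.
V ≈ 6.3 × 138^0.646 = 6.3 × 24.119 ≈ 151.951 kt.
151.951 × 1.852 ≈ 281.41 km/h → 281.4 km/h.

281.4 km/h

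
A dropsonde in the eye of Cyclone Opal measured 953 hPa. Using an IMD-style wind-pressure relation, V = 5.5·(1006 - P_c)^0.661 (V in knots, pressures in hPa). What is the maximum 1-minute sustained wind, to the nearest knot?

76 kt

ΔP = 1006 − 953 = 53 hPa.
53^0.661 ≈ 13.796.
V ≈ 5.5 × 13.796 ≈ 75.9 kt.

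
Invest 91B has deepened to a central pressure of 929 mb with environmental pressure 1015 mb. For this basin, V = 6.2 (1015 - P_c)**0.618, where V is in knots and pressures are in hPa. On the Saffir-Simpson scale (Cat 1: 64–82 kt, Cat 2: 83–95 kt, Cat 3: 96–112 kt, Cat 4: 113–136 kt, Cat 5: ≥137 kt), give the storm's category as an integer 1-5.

ΔP = 1015 − 929 = 86 mb.
V ≈ 6.2 × 86^0.618 = 6.2 × 15.69 ≈ 97 kt.
97 kt falls in the Category 3 band.

3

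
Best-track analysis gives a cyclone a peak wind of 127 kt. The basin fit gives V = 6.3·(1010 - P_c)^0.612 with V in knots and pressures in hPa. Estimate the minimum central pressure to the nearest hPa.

ΔP = (V / 6.3)^(1/0.612) = (127/6.3)^1.634.
127/6.3 = 20.159; 20.159^1.634 ≈ 135.36 hPa.
P_c = 1010 − 135.36 = 874.64 ≈ 875 hPa.

875 hPa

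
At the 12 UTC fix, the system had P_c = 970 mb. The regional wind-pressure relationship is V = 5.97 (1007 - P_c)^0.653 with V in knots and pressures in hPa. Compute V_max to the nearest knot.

63 kt

ΔP = 1007 − 970 = 37 mb.
37^0.653 ≈ 10.569.
V ≈ 5.97 × 10.569 ≈ 63.1 kt.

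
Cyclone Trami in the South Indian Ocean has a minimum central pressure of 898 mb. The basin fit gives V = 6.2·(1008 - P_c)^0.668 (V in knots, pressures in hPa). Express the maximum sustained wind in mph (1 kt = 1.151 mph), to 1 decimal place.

164.9 mph

ΔP = 1008 − 898 = 110 mb.
V ≈ 6.2 × 110^0.668 = 6.2 × 23.102 ≈ 143.233 kt.
143.233 × 1.151 ≈ 164.86 mph → 164.9 mph.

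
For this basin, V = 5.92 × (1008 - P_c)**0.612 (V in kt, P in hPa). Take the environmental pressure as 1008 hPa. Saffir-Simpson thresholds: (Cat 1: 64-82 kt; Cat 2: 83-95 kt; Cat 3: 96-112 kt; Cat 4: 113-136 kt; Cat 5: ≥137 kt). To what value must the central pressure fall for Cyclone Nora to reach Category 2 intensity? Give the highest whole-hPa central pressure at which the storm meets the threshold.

933 hPa

Category 2 begins at V = 83 kt.
Required ΔP = (83/5.92)^(1/0.612) = 14.020^1.634 ≈ 74.78 hPa.
P_c ≤ 1008 − 74.78 = 933.22, so the highest integer P_c is 933 hPa.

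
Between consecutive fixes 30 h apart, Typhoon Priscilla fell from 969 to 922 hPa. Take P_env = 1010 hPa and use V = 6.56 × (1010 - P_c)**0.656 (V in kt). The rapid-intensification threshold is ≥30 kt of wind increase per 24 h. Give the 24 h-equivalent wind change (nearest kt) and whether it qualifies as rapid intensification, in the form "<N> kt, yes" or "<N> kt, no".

39 kt, yes

V₁: ΔP = 41, V ≈ 6.56 × 41^0.656 ≈ 74.97 kt.
V₂: ΔP = 88, V ≈ 6.56 × 88^0.656 ≈ 123.73 kt.
ΔV over 30 h = 48.76 kt → 24 h equivalent = 48.76 × 24/30 ≈ 39.01 kt.
39 kt ≥ 30 kt ⇒ rapid intensification.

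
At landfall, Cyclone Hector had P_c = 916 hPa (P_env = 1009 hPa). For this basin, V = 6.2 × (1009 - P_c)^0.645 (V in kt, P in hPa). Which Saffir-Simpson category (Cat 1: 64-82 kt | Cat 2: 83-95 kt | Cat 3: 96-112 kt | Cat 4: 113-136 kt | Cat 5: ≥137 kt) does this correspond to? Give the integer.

4

ΔP = 1009 − 916 = 93 hPa.
V ≈ 6.2 × 93^0.645 = 6.2 × 18.61 ≈ 115 kt.
115 kt falls in the Category 4 band.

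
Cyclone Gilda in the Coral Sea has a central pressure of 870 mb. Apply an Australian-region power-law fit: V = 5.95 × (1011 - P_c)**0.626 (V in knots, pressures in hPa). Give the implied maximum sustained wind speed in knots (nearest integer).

132 kt

ΔP = 1011 − 870 = 141 mb.
141^0.626 ≈ 22.152.
V ≈ 5.95 × 22.152 ≈ 131.8 kt.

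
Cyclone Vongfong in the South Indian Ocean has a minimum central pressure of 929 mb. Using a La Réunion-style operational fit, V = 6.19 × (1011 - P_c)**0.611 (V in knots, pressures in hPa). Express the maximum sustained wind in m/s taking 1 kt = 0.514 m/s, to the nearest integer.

ΔP = 1011 − 929 = 82 mb.
V ≈ 6.19 × 82^0.611 = 6.19 × 14.769 ≈ 91.418 kt.
91.418 × 0.514 ≈ 46.99 m/s → 47 m/s.

47 m/s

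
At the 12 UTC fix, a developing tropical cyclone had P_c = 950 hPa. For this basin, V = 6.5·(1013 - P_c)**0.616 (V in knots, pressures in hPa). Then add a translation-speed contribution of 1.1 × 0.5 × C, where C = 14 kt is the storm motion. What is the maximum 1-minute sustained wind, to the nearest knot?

ΔP = 1013 − 950 = 63 hPa.
63^0.616 ≈ 12.835.
V ≈ 6.5 × 12.835 ≈ 83.4 kt.
Translation term: 1.1 × 0.5 × 14 = 7.7 kt.
Corrected V ≈ 91.1 kt → 91 kt.

91 kt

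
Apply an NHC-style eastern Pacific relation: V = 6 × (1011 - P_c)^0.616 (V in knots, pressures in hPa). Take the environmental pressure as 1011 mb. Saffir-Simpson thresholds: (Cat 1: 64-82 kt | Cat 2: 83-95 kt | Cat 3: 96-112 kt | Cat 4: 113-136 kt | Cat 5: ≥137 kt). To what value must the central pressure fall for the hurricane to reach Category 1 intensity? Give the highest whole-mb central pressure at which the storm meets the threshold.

964 mb

Category 1 begins at V = 64 kt.
Required ΔP = (64/6)^(1/0.616) = 10.667^1.623 ≈ 46.65 mb.
P_c ≤ 1011 − 46.65 = 964.35, so the highest integer P_c is 964 mb.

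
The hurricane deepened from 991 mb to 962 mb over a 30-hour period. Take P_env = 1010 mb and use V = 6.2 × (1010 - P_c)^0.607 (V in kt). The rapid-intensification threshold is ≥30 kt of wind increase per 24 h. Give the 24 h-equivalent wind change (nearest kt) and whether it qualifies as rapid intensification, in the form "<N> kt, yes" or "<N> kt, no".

22 kt, no

V₁: ΔP = 19, V ≈ 6.2 × 19^0.607 ≈ 37.03 kt.
V₂: ΔP = 48, V ≈ 6.2 × 48^0.607 ≈ 65.00 kt.
ΔV over 30 h = 27.97 kt → 24 h equivalent = 27.97 × 24/30 ≈ 22.38 kt.
22 kt < 30 kt ⇒ not rapid intensification.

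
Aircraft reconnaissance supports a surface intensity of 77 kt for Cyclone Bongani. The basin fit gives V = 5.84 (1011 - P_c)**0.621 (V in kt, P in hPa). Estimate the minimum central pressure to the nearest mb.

ΔP = (V / 5.84)^(1/0.621) = (77/5.84)^1.610.
77/5.84 = 13.185; 13.185^1.610 ≈ 63.63 mb.
P_c = 1011 − 63.63 = 947.37 ≈ 947 mb.

947 mb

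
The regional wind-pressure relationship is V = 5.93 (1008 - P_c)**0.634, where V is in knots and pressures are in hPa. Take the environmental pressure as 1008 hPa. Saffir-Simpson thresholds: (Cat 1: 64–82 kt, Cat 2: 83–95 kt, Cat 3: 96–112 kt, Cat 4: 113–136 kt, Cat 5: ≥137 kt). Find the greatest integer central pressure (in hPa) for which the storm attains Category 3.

927 hPa

Category 3 begins at V = 96 kt.
Required ΔP = (96/5.93)^(1/0.634) = 16.189^1.577 ≈ 80.78 hPa.
P_c ≤ 1008 − 80.78 = 927.22, so the highest integer P_c is 927 hPa.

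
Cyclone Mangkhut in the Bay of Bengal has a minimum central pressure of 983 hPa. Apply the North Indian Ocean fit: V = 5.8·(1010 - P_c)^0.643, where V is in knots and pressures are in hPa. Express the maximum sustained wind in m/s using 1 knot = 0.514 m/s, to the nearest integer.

25 m/s

ΔP = 1010 − 983 = 27 hPa.
V ≈ 5.8 × 27^0.643 = 5.8 × 8.325 ≈ 48.283 kt.
48.283 × 0.514 ≈ 24.82 m/s → 25 m/s.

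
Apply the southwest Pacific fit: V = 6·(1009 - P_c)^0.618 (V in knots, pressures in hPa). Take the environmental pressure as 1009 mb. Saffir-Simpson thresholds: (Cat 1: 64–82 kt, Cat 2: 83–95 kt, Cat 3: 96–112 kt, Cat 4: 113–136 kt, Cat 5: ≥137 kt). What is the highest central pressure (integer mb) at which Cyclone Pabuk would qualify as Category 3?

920 mb

Category 3 begins at V = 96 kt.
Required ΔP = (96/6)^(1/0.618) = 16.000^1.618 ≈ 88.80 mb.
P_c ≤ 1009 − 88.80 = 920.20, so the highest integer P_c is 920 mb.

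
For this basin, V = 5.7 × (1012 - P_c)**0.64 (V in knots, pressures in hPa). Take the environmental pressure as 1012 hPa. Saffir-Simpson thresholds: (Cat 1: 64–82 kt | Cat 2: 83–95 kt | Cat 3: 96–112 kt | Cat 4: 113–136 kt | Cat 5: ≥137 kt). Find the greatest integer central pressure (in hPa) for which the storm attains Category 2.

946 hPa

Category 2 begins at V = 83 kt.
Required ΔP = (83/5.7)^(1/0.64) = 14.561^1.562 ≈ 65.69 hPa.
P_c ≤ 1012 − 65.69 = 946.31, so the highest integer P_c is 946 hPa.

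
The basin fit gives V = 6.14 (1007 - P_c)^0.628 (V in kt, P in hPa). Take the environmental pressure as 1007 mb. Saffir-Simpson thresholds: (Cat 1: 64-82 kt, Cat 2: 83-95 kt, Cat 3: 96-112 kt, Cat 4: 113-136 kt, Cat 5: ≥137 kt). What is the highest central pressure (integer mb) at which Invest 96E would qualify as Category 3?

Category 3 begins at V = 96 kt.
Required ΔP = (96/6.14)^(1/0.628) = 15.635^1.592 ≈ 79.70 mb.
P_c ≤ 1007 − 79.70 = 927.30, so the highest integer P_c is 927 mb.

927 mb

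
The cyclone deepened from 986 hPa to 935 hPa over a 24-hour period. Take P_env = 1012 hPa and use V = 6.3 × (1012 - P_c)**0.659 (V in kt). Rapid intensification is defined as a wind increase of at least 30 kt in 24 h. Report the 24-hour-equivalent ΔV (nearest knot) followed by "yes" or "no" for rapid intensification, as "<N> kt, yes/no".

56 kt, yes

V₁: ΔP = 26, V ≈ 6.3 × 26^0.659 ≈ 53.93 kt.
V₂: ΔP = 77, V ≈ 6.3 × 77^0.659 ≈ 110.29 kt.
ΔV over 24 h = 56.36 kt → 24 h equivalent = 56.36 × 24/24 ≈ 56.36 kt.
56 kt ≥ 30 kt ⇒ rapid intensification.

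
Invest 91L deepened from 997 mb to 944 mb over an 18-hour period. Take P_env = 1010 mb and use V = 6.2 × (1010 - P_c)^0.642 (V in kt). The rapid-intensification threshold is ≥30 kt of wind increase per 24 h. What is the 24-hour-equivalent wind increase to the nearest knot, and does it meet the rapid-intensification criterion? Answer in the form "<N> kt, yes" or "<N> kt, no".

V₁: ΔP = 13, V ≈ 6.2 × 13^0.642 ≈ 32.18 kt.
V₂: ΔP = 66, V ≈ 6.2 × 66^0.642 ≈ 91.31 kt.
ΔV over 18 h = 59.13 kt → 24 h equivalent = 59.13 × 24/18 ≈ 78.84 kt.
79 kt ≥ 30 kt ⇒ rapid intensification.

79 kt, yes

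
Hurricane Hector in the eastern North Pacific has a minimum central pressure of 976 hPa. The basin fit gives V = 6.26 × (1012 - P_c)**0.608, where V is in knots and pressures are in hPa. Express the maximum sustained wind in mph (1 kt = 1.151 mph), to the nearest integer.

ΔP = 1012 − 976 = 36 hPa.
V ≈ 6.26 × 36^0.608 = 6.26 × 8.836 ≈ 55.310 kt.
55.310 × 1.151 ≈ 63.66 mph → 64 mph.

64 mph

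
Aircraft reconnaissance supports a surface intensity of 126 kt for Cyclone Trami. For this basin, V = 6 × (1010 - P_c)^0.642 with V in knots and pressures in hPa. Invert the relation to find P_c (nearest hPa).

895 hPa

ΔP = (V / 6)^(1/0.642) = (126/6)^1.558.
126/6 = 21.000; 21.000^1.558 ≈ 114.69 hPa.
P_c = 1010 − 114.69 = 895.31 ≈ 895 hPa.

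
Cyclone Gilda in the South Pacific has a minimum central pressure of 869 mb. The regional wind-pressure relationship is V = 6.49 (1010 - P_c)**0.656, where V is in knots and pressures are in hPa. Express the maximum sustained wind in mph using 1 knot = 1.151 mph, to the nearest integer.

ΔP = 1010 − 869 = 141 mb.
V ≈ 6.49 × 141^0.656 = 6.49 × 25.697 ≈ 166.776 kt.
166.776 × 1.151 ≈ 191.96 mph → 192 mph.

192 mph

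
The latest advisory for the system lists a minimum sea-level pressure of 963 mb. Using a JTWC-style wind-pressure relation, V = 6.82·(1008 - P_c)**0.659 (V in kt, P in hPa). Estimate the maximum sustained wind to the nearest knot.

ΔP = 1008 − 963 = 45 mb.
45^0.659 ≈ 12.288.
V ≈ 6.82 × 12.288 ≈ 83.8 kt.

84 kt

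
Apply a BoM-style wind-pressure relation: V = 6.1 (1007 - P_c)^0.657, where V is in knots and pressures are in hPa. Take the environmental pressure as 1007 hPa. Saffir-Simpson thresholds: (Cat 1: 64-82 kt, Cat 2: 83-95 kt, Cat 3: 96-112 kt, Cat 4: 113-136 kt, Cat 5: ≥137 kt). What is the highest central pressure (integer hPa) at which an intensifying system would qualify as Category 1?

Category 1 begins at V = 64 kt.
Required ΔP = (64/6.1)^(1/0.657) = 10.492^1.522 ≈ 35.79 hPa.
P_c ≤ 1007 − 35.79 = 971.21, so the highest integer P_c is 971 hPa.

971 hPa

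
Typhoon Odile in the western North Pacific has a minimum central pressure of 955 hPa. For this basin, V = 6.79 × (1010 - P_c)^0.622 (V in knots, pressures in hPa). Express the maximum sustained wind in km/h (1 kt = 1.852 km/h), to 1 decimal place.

ΔP = 1010 − 955 = 55 hPa.
V ≈ 6.79 × 55^0.622 = 6.79 × 12.092 ≈ 82.106 kt.
82.106 × 1.852 ≈ 152.06 km/h → 152.1 km/h.

152.1 km/h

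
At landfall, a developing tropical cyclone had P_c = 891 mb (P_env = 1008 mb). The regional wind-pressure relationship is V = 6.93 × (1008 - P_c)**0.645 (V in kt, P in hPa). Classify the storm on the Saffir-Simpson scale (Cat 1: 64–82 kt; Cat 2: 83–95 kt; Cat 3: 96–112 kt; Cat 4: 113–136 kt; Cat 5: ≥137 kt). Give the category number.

ΔP = 1008 − 891 = 117 mb.
V ≈ 6.93 × 117^0.645 = 6.93 × 21.58 ≈ 150 kt.
150 kt falls in the Category 5 band.

5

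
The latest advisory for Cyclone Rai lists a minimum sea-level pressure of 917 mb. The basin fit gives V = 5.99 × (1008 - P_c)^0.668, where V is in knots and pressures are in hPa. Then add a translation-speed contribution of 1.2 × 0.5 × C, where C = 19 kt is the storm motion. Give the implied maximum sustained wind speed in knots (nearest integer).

133 kt

ΔP = 1008 − 917 = 91 mb.
91^0.668 ≈ 20.354.
V ≈ 5.99 × 20.354 ≈ 121.9 kt.
Translation term: 1.2 × 0.5 × 19 = 11.4 kt.
Corrected V ≈ 133.3 kt → 133 kt.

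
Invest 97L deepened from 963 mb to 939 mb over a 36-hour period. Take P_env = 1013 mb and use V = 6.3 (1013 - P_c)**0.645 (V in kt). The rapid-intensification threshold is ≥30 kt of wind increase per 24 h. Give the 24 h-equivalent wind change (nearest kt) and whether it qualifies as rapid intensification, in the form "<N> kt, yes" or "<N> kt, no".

V₁: ΔP = 50, V ≈ 6.3 × 50^0.645 ≈ 78.56 kt.
V₂: ΔP = 74, V ≈ 6.3 × 74^0.645 ≈ 101.16 kt.
ΔV over 36 h = 22.60 kt → 24 h equivalent = 22.60 × 24/36 ≈ 15.07 kt.
15 kt < 30 kt ⇒ not rapid intensification.

15 kt, no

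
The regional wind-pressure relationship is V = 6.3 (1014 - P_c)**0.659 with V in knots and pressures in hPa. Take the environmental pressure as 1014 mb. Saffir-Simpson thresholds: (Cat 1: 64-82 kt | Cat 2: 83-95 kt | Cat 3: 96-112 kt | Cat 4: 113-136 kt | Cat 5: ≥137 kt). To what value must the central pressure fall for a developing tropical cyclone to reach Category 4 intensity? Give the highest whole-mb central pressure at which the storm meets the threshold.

934 mb

Category 4 begins at V = 113 kt.
Required ΔP = (113/6.3)^(1/0.659) = 17.937^1.517 ≈ 79.89 mb.
P_c ≤ 1014 − 79.89 = 934.11, so the highest integer P_c is 934 mb.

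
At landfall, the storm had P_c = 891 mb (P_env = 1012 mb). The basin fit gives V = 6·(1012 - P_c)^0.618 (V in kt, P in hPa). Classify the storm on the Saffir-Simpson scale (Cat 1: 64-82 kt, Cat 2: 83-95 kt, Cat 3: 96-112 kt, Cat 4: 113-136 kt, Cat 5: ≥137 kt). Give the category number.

4

ΔP = 1012 − 891 = 121 mb.
V ≈ 6 × 121^0.618 = 6 × 19.37 ≈ 116 kt.
116 kt falls in the Category 4 band.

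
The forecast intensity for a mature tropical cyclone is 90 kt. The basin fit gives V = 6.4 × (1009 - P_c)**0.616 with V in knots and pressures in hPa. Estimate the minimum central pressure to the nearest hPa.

ΔP = (V / 6.4)^(1/0.616) = (90/6.4)^1.623.
90/6.4 = 14.062; 14.062^1.623 ≈ 73.07 hPa.
P_c = 1009 − 73.07 = 935.93 ≈ 936 hPa.

936 hPa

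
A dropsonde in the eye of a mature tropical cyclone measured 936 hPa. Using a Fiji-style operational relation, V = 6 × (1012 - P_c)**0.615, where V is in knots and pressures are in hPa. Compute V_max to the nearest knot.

ΔP = 1012 − 936 = 76 hPa.
76^0.615 ≈ 14.345.
V ≈ 6 × 14.345 ≈ 86.1 kt.

86 kt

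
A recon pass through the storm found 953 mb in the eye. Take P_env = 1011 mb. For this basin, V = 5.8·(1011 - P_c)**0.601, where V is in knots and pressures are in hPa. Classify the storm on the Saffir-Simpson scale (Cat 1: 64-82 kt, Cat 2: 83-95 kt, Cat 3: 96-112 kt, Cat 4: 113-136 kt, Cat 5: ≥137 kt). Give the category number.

ΔP = 1011 − 953 = 58 mb.
V ≈ 5.8 × 58^0.601 = 5.8 × 11.48 ≈ 67 kt.
67 kt falls in the Category 1 band.

1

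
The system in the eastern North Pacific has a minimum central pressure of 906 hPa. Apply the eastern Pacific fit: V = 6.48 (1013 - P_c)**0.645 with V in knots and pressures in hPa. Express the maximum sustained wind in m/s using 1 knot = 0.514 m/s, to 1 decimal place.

ΔP = 1013 − 906 = 107 hPa.
V ≈ 6.48 × 107^0.645 = 6.48 × 20.368 ≈ 131.986 kt.
131.986 × 0.514 ≈ 67.84 m/s → 67.8 m/s.

67.8 m/s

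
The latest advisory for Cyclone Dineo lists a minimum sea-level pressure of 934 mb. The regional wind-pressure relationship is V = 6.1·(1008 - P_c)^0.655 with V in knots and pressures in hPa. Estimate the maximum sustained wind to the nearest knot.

102 kt

ΔP = 1008 − 934 = 74 mb.
74^0.655 ≈ 16.763.
V ≈ 6.1 × 16.763 ≈ 102.3 kt.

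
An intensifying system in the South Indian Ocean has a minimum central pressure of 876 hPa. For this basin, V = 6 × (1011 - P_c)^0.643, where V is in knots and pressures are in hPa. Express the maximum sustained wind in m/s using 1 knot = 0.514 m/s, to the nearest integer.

72 m/s

ΔP = 1011 − 876 = 135 hPa.
V ≈ 6 × 135^0.643 = 6 × 23.432 ≈ 140.590 kt.
140.590 × 0.514 ≈ 72.26 m/s → 72 m/s.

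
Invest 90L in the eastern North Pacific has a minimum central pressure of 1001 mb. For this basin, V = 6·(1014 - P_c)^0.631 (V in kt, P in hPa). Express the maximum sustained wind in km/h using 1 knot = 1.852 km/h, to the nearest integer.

ΔP = 1014 − 1001 = 13 mb.
V ≈ 6 × 13^0.631 = 6 × 5.045 ≈ 30.273 kt.
30.273 × 1.852 ≈ 56.06 km/h → 56 km/h.

56 km/h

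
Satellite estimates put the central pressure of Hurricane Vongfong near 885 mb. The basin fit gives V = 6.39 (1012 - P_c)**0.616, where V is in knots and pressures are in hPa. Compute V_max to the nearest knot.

ΔP = 1012 − 885 = 127 mb.
127^0.616 ≈ 19.767.
V ≈ 6.39 × 19.767 ≈ 126.3 kt.

126 kt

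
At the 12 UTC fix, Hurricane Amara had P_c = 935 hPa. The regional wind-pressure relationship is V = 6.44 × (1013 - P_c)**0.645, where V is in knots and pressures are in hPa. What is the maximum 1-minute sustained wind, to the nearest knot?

ΔP = 1013 − 935 = 78 hPa.
78^0.645 ≈ 16.611.
V ≈ 6.44 × 16.611 ≈ 107.0 kt.

107 kt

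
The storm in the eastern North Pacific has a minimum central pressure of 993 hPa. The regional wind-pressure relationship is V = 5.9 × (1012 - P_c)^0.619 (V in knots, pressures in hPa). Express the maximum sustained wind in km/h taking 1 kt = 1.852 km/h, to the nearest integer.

ΔP = 1012 − 993 = 19 hPa.
V ≈ 5.9 × 19^0.619 = 5.9 × 6.188 ≈ 36.509 kt.
36.509 × 1.852 ≈ 67.61 km/h → 68 km/h.

68 km/h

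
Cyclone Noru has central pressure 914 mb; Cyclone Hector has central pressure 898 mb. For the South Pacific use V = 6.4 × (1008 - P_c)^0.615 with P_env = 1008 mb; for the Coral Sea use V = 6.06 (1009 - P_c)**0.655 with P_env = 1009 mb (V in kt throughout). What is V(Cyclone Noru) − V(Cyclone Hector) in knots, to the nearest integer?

Cyclone Noru: ΔP = 94; V ≈ 6.4 × 94^0.615 ≈ 104.63 kt.
Cyclone Hector: ΔP = 111; V ≈ 6.06 × 111^0.655 ≈ 132.48 kt.
Difference ≈ 104.63 − 132.48 = -27.85 → -28 kt.

-28 kt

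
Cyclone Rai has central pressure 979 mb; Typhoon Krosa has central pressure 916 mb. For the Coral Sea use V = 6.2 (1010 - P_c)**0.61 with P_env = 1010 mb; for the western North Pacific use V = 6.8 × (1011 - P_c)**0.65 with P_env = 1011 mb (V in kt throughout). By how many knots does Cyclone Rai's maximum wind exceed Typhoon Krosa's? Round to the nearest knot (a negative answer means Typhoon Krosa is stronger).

-81 kt

Cyclone Rai: ΔP = 31; V ≈ 6.2 × 31^0.61 ≈ 50.36 kt.
Typhoon Krosa: ΔP = 95; V ≈ 6.8 × 95^0.65 ≈ 131.23 kt.
Difference ≈ 50.36 − 131.23 = -80.87 → -81 kt.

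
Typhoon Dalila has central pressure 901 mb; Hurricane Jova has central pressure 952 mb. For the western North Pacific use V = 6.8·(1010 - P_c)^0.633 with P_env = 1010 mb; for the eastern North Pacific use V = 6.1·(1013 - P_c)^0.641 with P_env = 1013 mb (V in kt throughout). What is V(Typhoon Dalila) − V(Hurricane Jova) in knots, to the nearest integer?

47 kt

Typhoon Dalila: ΔP = 109; V ≈ 6.8 × 109^0.633 ≈ 132.50 kt.
Hurricane Jova: ΔP = 61; V ≈ 6.1 × 61^0.641 ≈ 85.06 kt.
Difference ≈ 132.50 − 85.06 = 47.44 → 47 kt.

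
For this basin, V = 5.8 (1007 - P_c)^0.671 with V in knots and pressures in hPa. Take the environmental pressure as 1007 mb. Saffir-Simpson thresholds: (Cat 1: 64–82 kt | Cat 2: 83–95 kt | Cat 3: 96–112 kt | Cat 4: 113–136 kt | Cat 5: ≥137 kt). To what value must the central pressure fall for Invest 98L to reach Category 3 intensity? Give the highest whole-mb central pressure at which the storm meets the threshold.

Category 3 begins at V = 96 kt.
Required ΔP = (96/5.8)^(1/0.671) = 16.552^1.490 ≈ 65.53 mb.
P_c ≤ 1007 − 65.53 = 941.47, so the highest integer P_c is 941 mb.

941 mb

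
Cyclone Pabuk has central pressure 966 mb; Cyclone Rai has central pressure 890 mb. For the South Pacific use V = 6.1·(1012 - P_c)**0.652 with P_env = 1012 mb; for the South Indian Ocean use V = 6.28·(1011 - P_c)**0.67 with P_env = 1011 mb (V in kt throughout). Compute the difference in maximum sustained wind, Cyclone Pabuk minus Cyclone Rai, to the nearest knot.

-82 kt

Cyclone Pabuk: ΔP = 46; V ≈ 6.1 × 46^0.652 ≈ 74.04 kt.
Cyclone Rai: ΔP = 121; V ≈ 6.28 × 121^0.67 ≈ 156.11 kt.
Difference ≈ 74.04 − 156.11 = -82.07 → -82 kt.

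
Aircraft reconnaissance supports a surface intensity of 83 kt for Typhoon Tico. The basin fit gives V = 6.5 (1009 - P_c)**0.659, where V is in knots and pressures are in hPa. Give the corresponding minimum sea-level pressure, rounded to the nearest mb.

ΔP = (V / 6.5)^(1/0.659) = (83/6.5)^1.517.
83/6.5 = 12.769; 12.769^1.517 ≈ 47.70 mb.
P_c = 1009 − 47.70 = 961.30 ≈ 961 mb.

961 mb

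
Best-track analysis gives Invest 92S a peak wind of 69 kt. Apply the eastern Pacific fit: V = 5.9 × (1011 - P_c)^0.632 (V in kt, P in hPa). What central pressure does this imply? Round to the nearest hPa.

ΔP = (V / 5.9)^(1/0.632) = (69/5.9)^1.582.
69/5.9 = 11.695; 11.695^1.582 ≈ 48.96 hPa.
P_c = 1011 − 48.96 = 962.04 ≈ 962 hPa.

962 hPa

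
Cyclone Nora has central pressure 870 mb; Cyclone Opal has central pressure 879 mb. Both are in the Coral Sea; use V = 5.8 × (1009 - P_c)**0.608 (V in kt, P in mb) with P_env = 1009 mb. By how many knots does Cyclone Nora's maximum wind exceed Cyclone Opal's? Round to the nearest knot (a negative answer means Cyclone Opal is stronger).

Cyclone Nora: ΔP = 139; V ≈ 5.8 × 139^0.608 ≈ 116.51 kt.
Cyclone Opal: ΔP = 130; V ≈ 5.8 × 130^0.608 ≈ 111.87 kt.
Difference ≈ 116.51 − 111.87 = 4.64 → 5 kt.

5 kt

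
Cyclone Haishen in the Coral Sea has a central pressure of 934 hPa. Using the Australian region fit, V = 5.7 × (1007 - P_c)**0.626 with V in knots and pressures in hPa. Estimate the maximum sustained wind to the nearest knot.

ΔP = 1007 − 934 = 73 hPa.
73^0.626 ≈ 14.670.
V ≈ 5.7 × 14.670 ≈ 83.6 kt.

84 kt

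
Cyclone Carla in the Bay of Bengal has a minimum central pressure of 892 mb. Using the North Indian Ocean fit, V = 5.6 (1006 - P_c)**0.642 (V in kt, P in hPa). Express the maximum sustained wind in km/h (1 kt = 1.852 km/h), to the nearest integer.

217 km/h

ΔP = 1006 − 892 = 114 mb.
V ≈ 5.6 × 114^0.642 = 5.6 × 20.919 ≈ 117.144 kt.
117.144 × 1.852 ≈ 216.95 km/h → 217 km/h.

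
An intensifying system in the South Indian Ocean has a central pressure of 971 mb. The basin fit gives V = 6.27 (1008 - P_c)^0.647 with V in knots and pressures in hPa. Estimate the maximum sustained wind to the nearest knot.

ΔP = 1008 − 971 = 37 mb.
37^0.647 ≈ 10.343.
V ≈ 6.27 × 10.343 ≈ 64.8 kt.

65 kt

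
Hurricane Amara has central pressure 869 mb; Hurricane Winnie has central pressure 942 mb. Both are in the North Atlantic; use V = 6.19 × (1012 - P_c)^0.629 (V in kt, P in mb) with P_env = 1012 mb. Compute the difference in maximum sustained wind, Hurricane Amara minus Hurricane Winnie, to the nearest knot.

Hurricane Amara: ΔP = 143; V ≈ 6.19 × 143^0.629 ≈ 140.41 kt.
Hurricane Winnie: ΔP = 70; V ≈ 6.19 × 70^0.629 ≈ 89.59 kt.
Difference ≈ 140.41 − 89.59 = 50.82 → 51 kt.

51 kt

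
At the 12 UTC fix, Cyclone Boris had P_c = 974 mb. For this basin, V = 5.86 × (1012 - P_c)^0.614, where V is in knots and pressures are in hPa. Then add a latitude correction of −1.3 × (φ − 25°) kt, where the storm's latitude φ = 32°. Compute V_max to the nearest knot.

46 kt

ΔP = 1012 − 974 = 38 mb.
38^0.614 ≈ 9.332.
V ≈ 5.86 × 9.332 ≈ 54.7 kt.
Latitude correction: −1.3 × (32 − 25) = -9.1 kt.
Corrected V ≈ 45.6 kt → 46 kt.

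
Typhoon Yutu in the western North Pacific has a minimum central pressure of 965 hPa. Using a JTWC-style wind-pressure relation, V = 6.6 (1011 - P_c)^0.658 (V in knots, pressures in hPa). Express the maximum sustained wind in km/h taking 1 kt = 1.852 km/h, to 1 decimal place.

151.8 km/h

ΔP = 1011 − 965 = 46 hPa.
V ≈ 6.6 × 46^0.658 = 6.6 × 12.419 ≈ 81.967 kt.
81.967 × 1.852 ≈ 151.80 km/h → 151.8 km/h.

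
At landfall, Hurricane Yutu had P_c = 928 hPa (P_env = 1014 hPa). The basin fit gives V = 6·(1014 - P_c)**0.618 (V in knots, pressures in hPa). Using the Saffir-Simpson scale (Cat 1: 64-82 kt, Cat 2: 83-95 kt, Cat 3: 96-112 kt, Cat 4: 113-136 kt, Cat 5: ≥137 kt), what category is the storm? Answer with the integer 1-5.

2

ΔP = 1014 − 928 = 86 hPa.
V ≈ 6 × 86^0.618 = 6 × 15.69 ≈ 94 kt.
94 kt falls in the Category 2 band.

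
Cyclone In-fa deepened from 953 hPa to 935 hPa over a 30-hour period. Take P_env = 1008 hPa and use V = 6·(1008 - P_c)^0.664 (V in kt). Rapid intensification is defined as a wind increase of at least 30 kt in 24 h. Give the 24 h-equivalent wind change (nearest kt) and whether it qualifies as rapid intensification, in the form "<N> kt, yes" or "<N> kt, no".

V₁: ΔP = 55, V ≈ 6 × 55^0.664 ≈ 85.85 kt.
V₂: ΔP = 73, V ≈ 6 × 73^0.664 ≈ 103.61 kt.
ΔV over 30 h = 17.76 kt → 24 h equivalent = 17.76 × 24/30 ≈ 14.21 kt.
14 kt < 30 kt ⇒ not rapid intensification.

14 kt, no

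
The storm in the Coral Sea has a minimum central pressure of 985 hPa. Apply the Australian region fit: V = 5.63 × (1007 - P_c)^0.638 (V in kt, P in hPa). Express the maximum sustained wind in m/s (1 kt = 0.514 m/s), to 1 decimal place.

20.8 m/s

ΔP = 1007 − 985 = 22 hPa.
V ≈ 5.63 × 22^0.638 = 5.63 × 7.186 ≈ 40.455 kt.
40.455 × 0.514 ≈ 20.79 m/s → 20.8 m/s.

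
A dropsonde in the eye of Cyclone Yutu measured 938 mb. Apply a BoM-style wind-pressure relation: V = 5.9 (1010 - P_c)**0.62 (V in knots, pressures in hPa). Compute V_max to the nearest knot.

84 kt

ΔP = 1010 − 938 = 72 mb.
72^0.62 ≈ 14.176.
V ≈ 5.9 × 14.176 ≈ 83.6 kt.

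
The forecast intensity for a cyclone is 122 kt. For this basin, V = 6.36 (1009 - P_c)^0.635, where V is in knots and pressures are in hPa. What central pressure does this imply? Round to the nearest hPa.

904 hPa

ΔP = (V / 6.36)^(1/0.635) = (122/6.36)^1.575.
122/6.36 = 19.182; 19.182^1.575 ≈ 104.79 hPa.
P_c = 1009 − 104.79 = 904.21 ≈ 904 hPa.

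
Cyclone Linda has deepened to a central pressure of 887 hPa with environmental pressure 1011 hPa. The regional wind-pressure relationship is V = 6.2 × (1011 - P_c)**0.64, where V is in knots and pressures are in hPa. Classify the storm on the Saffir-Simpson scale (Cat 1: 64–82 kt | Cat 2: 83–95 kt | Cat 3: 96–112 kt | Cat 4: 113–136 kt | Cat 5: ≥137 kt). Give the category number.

ΔP = 1011 − 887 = 124 hPa.
V ≈ 6.2 × 124^0.64 = 6.2 × 21.87 ≈ 136 kt.
136 kt falls in the Category 4 band.

4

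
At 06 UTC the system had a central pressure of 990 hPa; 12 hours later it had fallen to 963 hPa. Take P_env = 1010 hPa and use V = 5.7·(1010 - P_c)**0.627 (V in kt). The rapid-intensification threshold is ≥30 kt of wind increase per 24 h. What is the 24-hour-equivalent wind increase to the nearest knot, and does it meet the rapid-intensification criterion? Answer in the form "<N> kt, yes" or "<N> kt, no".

53 kt, yes

V₁: ΔP = 20, V ≈ 5.7 × 20^0.627 ≈ 37.29 kt.
V₂: ΔP = 47, V ≈ 5.7 × 47^0.627 ≈ 63.72 kt.
ΔV over 12 h = 26.43 kt → 24 h equivalent = 26.43 × 24/12 ≈ 52.86 kt.
53 kt ≥ 30 kt ⇒ rapid intensification.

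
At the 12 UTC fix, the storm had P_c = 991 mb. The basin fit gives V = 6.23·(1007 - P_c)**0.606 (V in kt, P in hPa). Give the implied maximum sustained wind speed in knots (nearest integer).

33 kt

ΔP = 1007 − 991 = 16 mb.
16^0.606 ≈ 5.367.
V ≈ 6.23 × 5.367 ≈ 33.4 kt.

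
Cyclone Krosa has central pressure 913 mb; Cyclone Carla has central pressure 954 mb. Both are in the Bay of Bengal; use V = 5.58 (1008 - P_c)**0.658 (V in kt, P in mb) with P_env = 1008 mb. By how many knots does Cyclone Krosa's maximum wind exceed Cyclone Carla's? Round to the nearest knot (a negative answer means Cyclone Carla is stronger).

Cyclone Krosa: ΔP = 95; V ≈ 5.58 × 95^0.658 ≈ 111.68 kt.
Cyclone Carla: ΔP = 54; V ≈ 5.58 × 54^0.658 ≈ 77.01 kt.
Difference ≈ 111.68 − 77.01 = 34.67 → 35 kt.

35 kt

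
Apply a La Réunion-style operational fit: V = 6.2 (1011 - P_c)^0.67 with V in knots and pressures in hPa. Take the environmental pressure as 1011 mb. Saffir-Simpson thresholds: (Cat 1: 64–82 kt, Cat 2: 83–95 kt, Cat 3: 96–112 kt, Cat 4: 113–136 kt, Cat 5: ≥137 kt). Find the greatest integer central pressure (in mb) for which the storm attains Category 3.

Category 3 begins at V = 96 kt.
Required ΔP = (96/6.2)^(1/0.67) = 15.484^1.493 ≈ 59.70 mb.
P_c ≤ 1011 − 59.70 = 951.30, so the highest integer P_c is 951 mb.

951 mb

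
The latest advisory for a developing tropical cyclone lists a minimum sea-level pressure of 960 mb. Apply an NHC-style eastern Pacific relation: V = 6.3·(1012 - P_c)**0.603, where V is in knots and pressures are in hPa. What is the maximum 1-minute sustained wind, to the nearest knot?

ΔP = 1012 − 960 = 52 mb.
52^0.603 ≈ 10.833.
V ≈ 6.3 × 10.833 ≈ 68.2 kt.

68 kt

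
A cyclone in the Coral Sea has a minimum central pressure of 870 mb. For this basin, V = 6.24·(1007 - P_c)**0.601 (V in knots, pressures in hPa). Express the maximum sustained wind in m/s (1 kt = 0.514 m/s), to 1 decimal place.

61.7 m/s

ΔP = 1007 − 870 = 137 mb.
V ≈ 6.24 × 137^0.601 = 6.24 × 19.238 ≈ 120.048 kt.
120.048 × 0.514 ≈ 61.70 m/s → 61.7 m/s.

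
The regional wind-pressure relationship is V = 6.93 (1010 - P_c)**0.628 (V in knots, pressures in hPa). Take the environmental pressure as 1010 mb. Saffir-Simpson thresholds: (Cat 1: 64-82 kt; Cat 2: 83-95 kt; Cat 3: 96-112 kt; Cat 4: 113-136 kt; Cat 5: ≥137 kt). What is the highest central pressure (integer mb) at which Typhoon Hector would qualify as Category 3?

Category 3 begins at V = 96 kt.
Required ΔP = (96/6.93)^(1/0.628) = 13.853^1.592 ≈ 65.73 mb.
P_c ≤ 1010 − 65.73 = 944.27, so the highest integer P_c is 944 mb.

944 mb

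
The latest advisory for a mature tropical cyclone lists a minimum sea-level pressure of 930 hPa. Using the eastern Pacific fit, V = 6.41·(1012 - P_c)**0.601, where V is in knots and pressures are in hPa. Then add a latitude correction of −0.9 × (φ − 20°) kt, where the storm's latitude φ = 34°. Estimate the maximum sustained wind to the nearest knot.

ΔP = 1012 − 930 = 82 hPa.
82^0.601 ≈ 14.132.
V ≈ 6.41 × 14.132 ≈ 90.6 kt.
Latitude correction: −0.9 × (34 − 20) = -12.6 kt.
Corrected V ≈ 78 kt → 78 kt.

78 kt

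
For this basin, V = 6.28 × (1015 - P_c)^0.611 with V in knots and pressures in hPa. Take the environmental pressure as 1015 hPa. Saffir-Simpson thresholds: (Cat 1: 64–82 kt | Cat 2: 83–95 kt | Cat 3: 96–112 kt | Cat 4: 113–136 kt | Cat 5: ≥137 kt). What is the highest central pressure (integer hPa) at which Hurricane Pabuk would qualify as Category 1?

970 hPa

Category 1 begins at V = 64 kt.
Required ΔP = (64/6.28)^(1/0.611) = 10.191^1.637 ≈ 44.68 hPa.
P_c ≤ 1015 − 44.68 = 970.32, so the highest integer P_c is 970 hPa.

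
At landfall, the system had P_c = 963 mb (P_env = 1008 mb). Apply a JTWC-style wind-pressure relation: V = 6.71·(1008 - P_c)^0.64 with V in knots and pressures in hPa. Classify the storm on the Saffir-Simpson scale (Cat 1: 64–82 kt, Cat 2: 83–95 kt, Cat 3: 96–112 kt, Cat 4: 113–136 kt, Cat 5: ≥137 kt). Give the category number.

1

ΔP = 1008 − 963 = 45 mb.
V ≈ 6.71 × 45^0.64 = 6.71 × 11.43 ≈ 77 kt.
77 kt falls in the Category 1 band.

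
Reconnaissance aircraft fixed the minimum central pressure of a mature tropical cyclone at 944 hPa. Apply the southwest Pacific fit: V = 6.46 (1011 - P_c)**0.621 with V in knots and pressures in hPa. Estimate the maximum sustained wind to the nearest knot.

88 kt

ΔP = 1011 − 944 = 67 hPa.
67^0.621 ≈ 13.614.
V ≈ 6.46 × 13.614 ≈ 87.9 kt.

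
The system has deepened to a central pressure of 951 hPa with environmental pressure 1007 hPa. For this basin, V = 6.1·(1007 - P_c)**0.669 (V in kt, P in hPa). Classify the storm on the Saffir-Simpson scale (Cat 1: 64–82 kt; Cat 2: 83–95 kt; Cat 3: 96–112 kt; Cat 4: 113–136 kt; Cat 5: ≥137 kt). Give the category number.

ΔP = 1007 − 951 = 56 hPa.
V ≈ 6.1 × 56^0.669 = 6.1 × 14.78 ≈ 90 kt.
90 kt falls in the Category 2 band.

2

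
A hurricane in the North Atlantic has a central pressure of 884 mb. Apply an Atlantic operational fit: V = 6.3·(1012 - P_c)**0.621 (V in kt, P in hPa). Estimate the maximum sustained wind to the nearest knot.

128 kt

ΔP = 1012 − 884 = 128 mb.
128^0.621 ≈ 20.351.
V ≈ 6.3 × 20.351 ≈ 128.2 kt.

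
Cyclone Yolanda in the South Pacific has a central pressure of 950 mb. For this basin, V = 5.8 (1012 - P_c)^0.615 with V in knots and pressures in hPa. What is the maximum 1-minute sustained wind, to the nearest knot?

73 kt

ΔP = 1012 − 950 = 62 mb.
62^0.615 ≈ 12.657.
V ≈ 5.8 × 12.657 ≈ 73.4 kt.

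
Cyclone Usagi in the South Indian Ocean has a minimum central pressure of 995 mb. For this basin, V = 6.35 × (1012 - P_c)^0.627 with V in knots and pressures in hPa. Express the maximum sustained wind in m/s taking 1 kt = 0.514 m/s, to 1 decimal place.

19.3 m/s

ΔP = 1012 − 995 = 17 mb.
V ≈ 6.35 × 17^0.627 = 6.35 × 5.909 ≈ 37.520 kt.
37.520 × 0.514 ≈ 19.29 m/s → 19.3 m/s.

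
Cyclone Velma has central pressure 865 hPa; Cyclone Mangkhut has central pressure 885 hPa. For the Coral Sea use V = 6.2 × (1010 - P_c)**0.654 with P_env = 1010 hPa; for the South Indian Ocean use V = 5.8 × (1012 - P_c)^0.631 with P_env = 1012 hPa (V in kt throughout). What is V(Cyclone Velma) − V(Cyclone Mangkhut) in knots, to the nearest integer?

37 kt

Cyclone Velma: ΔP = 145; V ≈ 6.2 × 145^0.654 ≈ 160.67 kt.
Cyclone Mangkhut: ΔP = 127; V ≈ 5.8 × 127^0.631 ≈ 123.29 kt.
Difference ≈ 160.67 − 123.29 = 37.38 → 37 kt.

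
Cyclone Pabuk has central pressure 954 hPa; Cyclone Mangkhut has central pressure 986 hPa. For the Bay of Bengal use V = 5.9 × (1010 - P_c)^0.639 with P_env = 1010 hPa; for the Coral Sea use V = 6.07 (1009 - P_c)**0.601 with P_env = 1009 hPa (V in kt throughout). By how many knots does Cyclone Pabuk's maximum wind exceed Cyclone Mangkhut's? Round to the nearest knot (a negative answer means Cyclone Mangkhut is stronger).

Cyclone Pabuk: ΔP = 56; V ≈ 5.9 × 56^0.639 ≈ 77.26 kt.
Cyclone Mangkhut: ΔP = 23; V ≈ 6.07 × 23^0.601 ≈ 39.96 kt.
Difference ≈ 77.26 − 39.96 = 37.30 → 37 kt.

37 kt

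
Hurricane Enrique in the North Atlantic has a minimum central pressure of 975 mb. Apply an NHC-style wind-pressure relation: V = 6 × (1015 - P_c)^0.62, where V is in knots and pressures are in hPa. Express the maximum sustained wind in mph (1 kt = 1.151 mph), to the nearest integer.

68 mph

ΔP = 1015 − 975 = 40 mb.
V ≈ 6 × 40^0.62 = 6 × 9.846 ≈ 59.078 kt.
59.078 × 1.151 ≈ 68.00 mph → 68 mph.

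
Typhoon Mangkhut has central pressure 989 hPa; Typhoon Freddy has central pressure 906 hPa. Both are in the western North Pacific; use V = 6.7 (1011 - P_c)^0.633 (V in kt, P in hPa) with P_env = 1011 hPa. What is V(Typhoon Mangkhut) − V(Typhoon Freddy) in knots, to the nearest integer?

Typhoon Mangkhut: ΔP = 22; V ≈ 6.7 × 22^0.633 ≈ 47.41 kt.
Typhoon Freddy: ΔP = 105; V ≈ 6.7 × 105^0.633 ≈ 127.49 kt.
Difference ≈ 47.41 − 127.49 = -80.08 → -80 kt.

-80 kt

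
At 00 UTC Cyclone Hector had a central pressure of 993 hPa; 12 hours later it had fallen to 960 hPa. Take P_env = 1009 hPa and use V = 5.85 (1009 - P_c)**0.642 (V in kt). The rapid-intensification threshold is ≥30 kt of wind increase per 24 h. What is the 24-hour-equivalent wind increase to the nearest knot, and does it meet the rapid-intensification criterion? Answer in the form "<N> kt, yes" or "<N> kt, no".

73 kt, yes

V₁: ΔP = 16, V ≈ 5.85 × 16^0.642 ≈ 34.69 kt.
V₂: ΔP = 49, V ≈ 5.85 × 49^0.642 ≈ 71.16 kt.
ΔV over 12 h = 36.47 kt → 24 h equivalent = 36.47 × 24/12 ≈ 72.94 kt.
73 kt ≥ 30 kt ⇒ rapid intensification.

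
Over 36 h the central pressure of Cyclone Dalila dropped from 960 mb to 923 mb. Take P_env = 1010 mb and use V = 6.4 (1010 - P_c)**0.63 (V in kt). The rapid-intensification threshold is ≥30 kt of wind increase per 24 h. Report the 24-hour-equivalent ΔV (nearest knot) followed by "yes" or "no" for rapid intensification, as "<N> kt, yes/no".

21 kt, no

V₁: ΔP = 50, V ≈ 6.4 × 50^0.63 ≈ 75.25 kt.
V₂: ΔP = 87, V ≈ 6.4 × 87^0.63 ≈ 106.68 kt.
ΔV over 36 h = 31.43 kt → 24 h equivalent = 31.43 × 24/36 ≈ 20.95 kt.
21 kt < 30 kt ⇒ not rapid intensification.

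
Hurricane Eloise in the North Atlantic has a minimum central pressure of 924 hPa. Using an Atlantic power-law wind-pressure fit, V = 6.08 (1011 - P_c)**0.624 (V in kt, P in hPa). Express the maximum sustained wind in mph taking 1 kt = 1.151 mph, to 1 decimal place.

ΔP = 1011 − 924 = 87 hPa.
V ≈ 6.08 × 87^0.624 = 6.08 × 16.228 ≈ 98.665 kt.
98.665 × 1.151 ≈ 113.56 mph → 113.6 mph.

113.6 mph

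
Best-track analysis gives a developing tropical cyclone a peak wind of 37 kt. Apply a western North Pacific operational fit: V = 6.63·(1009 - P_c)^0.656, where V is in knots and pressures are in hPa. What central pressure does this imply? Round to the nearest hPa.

995 hPa

ΔP = (V / 6.63)^(1/0.656) = (37/6.63)^1.524.
37/6.63 = 5.581; 5.581^1.524 ≈ 13.75 hPa.
P_c = 1009 − 13.75 = 995.25 ≈ 995 hPa.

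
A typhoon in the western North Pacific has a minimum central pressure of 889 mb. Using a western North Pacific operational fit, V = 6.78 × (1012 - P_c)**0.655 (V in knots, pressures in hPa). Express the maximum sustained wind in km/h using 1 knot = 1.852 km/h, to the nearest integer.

ΔP = 1012 − 889 = 123 mb.
V ≈ 6.78 × 123^0.655 = 6.78 × 23.382 ≈ 158.532 kt.
158.532 × 1.852 ≈ 293.60 km/h → 294 km/h.

294 km/h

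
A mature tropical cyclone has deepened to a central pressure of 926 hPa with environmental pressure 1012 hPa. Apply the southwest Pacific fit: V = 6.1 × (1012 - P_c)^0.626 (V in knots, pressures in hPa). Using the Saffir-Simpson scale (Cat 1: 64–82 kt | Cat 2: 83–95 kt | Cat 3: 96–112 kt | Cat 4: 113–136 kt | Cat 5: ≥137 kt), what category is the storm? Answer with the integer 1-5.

ΔP = 1012 − 926 = 86 hPa.
V ≈ 6.1 × 86^0.626 = 6.1 × 16.26 ≈ 99 kt.
99 kt falls in the Category 3 band.

3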